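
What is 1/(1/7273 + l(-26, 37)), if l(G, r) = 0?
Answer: 7273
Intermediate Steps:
1/(1/7273 + l(-26, 37)) = 1/(1/7273 + 0) = 1/(1/7273) = 7273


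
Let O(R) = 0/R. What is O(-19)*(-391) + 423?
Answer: 423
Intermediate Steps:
O(R) = 0
O(-19)*(-391) + 423 = 0*(-391) + 423 = 0 + 423 = 423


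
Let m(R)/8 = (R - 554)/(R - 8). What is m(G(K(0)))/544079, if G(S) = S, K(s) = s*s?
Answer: 554/544079 ≈ 0.0010182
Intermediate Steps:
K(s) = s**2
m(R) = 8*(-554 + R)/(-8 + R) (m(R) = 8*((R - 554)/(R - 8)) = 8*((-554 + R)/(-8 + R)) = 8*(-554 + R)/(-8 + R))
m(G(K(0)))/544079 = (8*(-554 + 0**2)/(-8 + 0**2))/544079 = (8*(-554 + 0)/(-8 + 0))*(1/544079) = (8*(-554)/(-8))*(1/544079) = (8*(-1/8)*(-554))*(1/544079) = 554*(1/544079) = 554/544079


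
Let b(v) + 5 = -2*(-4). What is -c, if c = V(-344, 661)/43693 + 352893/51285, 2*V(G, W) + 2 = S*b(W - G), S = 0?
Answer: -395356476/57456295 ≈ -6.8810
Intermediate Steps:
b(v) = 3 (b(v) = -5 - 2*(-4) = -5 + 8 = 3)
V(G, W) = -1 (V(G, W) = -1 + (0*3)/2 = -1 + (1/2)*0 = -1 + 0 = -1)
c = 395356476/57456295 (c = -1/43693 + 352893/51285 = -1*1/43693 + 352893*(1/51285) = -1/43693 + 117631/17095 = 395356476/57456295 ≈ 6.8810)
-c = -1*395356476/57456295 = -395356476/57456295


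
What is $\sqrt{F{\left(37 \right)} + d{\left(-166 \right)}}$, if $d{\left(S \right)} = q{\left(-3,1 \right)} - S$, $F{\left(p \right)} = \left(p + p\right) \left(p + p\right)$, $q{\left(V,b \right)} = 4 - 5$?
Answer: $\sqrt{5641} \approx 75.107$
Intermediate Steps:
$q{\left(V,b \right)} = -1$
$F{\left(p \right)} = 4 p^{2}$ ($F{\left(p \right)} = 2 p 2 p = 4 p^{2}$)
$d{\left(S \right)} = -1 - S$
$\sqrt{F{\left(37 \right)} + d{\left(-166 \right)}} = \sqrt{4 \cdot 37^{2} - -165} = \sqrt{4 \cdot 1369 + \left(-1 + 166\right)} = \sqrt{5476 + 165} = \sqrt{5641}$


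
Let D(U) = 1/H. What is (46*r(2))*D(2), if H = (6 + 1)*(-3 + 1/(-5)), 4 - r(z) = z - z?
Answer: -115/14 ≈ -8.2143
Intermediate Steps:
r(z) = 4 (r(z) = 4 - (z - z) = 4 - 1*0 = 4 + 0 = 4)
H = -112/5 (H = 7*(-3 + 1*(-1/5)) = 7*(-3 - 1/5) = 7*(-16/5) = -112/5 ≈ -22.400)
D(U) = -5/112 (D(U) = 1/(-112/5) = -5/112)
(46*r(2))*D(2) = (46*4)*(-5/112) = 184*(-5/112) = -115/14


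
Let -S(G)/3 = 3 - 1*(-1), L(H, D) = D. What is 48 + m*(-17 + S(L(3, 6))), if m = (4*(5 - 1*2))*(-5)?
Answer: 1788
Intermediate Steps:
S(G) = -12 (S(G) = -3*(3 - 1*(-1)) = -3*(3 + 1) = -3*4 = -12)
m = -60 (m = (4*(5 - 2))*(-5) = (4*3)*(-5) = 12*(-5) = -60)
48 + m*(-17 + S(L(3, 6))) = 48 - 60*(-17 - 12) = 48 - 60*(-29) = 48 + 1740 = 1788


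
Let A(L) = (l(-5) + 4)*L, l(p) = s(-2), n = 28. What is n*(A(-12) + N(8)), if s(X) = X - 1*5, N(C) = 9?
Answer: 1260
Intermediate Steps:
s(X) = -5 + X (s(X) = X - 5 = -5 + X)
l(p) = -7 (l(p) = -5 - 2 = -7)
A(L) = -3*L (A(L) = (-7 + 4)*L = -3*L)
n*(A(-12) + N(8)) = 28*(-3*(-12) + 9) = 28*(36 + 9) = 28*45 = 1260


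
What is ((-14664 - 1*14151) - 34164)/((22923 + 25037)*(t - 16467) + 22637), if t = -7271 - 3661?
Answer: 62979/1314033403 ≈ 4.7928e-5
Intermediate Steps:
t = -10932
((-14664 - 1*14151) - 34164)/((22923 + 25037)*(t - 16467) + 22637) = ((-14664 - 1*14151) - 34164)/((22923 + 25037)*(-10932 - 16467) + 22637) = ((-14664 - 14151) - 34164)/(47960*(-27399) + 22637) = (-28815 - 34164)/(-1314056040 + 22637) = -62979/(-1314033403) = -62979*(-1/1314033403) = 62979/1314033403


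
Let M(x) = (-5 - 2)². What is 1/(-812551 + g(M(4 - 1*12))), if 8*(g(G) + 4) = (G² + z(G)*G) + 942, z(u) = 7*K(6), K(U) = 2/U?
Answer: -6/4872737 ≈ -1.2313e-6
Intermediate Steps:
z(u) = 7/3 (z(u) = 7*(2/6) = 7*(2*(⅙)) = 7*(⅓) = 7/3)
M(x) = 49 (M(x) = (-7)² = 49)
g(G) = 455/4 + G²/8 + 7*G/24 (g(G) = -4 + ((G² + 7*G/3) + 942)/8 = -4 + (942 + G² + 7*G/3)/8 = -4 + (471/4 + G²/8 + 7*G/24) = 455/4 + G²/8 + 7*G/24)
1/(-812551 + g(M(4 - 1*12))) = 1/(-812551 + (455/4 + (⅛)*49² + (7/24)*49)) = 1/(-812551 + (455/4 + (⅛)*2401 + 343/24)) = 1/(-812551 + (455/4 + 2401/8 + 343/24)) = 1/(-812551 + 2569/6) = 1/(-4872737/6) = -6/4872737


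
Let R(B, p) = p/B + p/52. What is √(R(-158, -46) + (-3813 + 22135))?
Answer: √77296475126/2054 ≈ 135.36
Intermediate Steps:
R(B, p) = p/52 + p/B (R(B, p) = p/B + p*(1/52) = p/B + p/52 = p/52 + p/B)
√(R(-158, -46) + (-3813 + 22135)) = √(((1/52)*(-46) - 46/(-158)) + (-3813 + 22135)) = √((-23/26 - 46*(-1/158)) + 18322) = √((-23/26 + 23/79) + 18322) = √(-1219/2054 + 18322) = √(37632169/2054) = √77296475126/2054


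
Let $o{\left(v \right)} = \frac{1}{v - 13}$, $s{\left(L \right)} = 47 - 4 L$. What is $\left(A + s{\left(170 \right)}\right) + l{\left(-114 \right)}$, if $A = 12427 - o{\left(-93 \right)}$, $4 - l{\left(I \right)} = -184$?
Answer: $\frac{1270093}{106} \approx 11982.0$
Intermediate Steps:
$o{\left(v \right)} = \frac{1}{-13 + v}$
$l{\left(I \right)} = 188$ ($l{\left(I \right)} = 4 - -184 = 4 + 184 = 188$)
$A = \frac{1317263}{106}$ ($A = 12427 - \frac{1}{-13 - 93} = 12427 - \frac{1}{-106} = 12427 - - \frac{1}{106} = 12427 + \frac{1}{106} = \frac{1317263}{106} \approx 12427.0$)
$\left(A + s{\left(170 \right)}\right) + l{\left(-114 \right)} = \left(\frac{1317263}{106} + \left(47 - 680\right)\right) + 188 = \left(\frac{1317263}{106} - 633\right) + 188 = \frac{1250165}{106} + 188 = \frac{1270093}{106}$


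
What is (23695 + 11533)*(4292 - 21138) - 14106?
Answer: -593464994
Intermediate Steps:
(23695 + 11533)*(4292 - 21138) - 14106 = 35228*(-16846) - 14106 = -593450888 - 14106 = -593464994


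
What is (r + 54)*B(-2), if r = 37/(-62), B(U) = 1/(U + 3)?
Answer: 3311/62 ≈ 53.403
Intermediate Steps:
B(U) = 1/(3 + U)
r = -37/62 (r = 37*(-1/62) = -37/62 ≈ -0.59677)
(r + 54)*B(-2) = (-37/62 + 54)/(3 - 2) = (3311/62)/1 = (3311/62)*1 = 3311/62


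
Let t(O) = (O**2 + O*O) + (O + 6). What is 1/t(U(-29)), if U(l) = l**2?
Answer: 1/1415409 ≈ 7.0651e-7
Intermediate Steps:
t(O) = 6 + O + 2*O**2 (t(O) = (O**2 + O**2) + (6 + O) = 2*O**2 + (6 + O) = 6 + O + 2*O**2)
1/t(U(-29)) = 1/(6 + (-29)**2 + 2*((-29)**2)**2) = 1/(6 + 841 + 2*841**2) = 1/(6 + 841 + 2*707281) = 1/(6 + 841 + 1414562) = 1/1415409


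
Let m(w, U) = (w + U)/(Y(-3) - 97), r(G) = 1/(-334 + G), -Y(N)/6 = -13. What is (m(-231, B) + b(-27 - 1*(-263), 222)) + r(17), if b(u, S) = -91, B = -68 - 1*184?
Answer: -395001/6023 ≈ -65.582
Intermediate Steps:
B = -252 (B = -68 - 184 = -252)
Y(N) = 78 (Y(N) = -6*(-13) = 78)
m(w, U) = -U/19 - w/19 (m(w, U) = (w + U)/(78 - 97) = (U + w)/(-19) = (U + w)*(-1/19) = -U/19 - w/19)
(m(-231, B) + b(-27 - 1*(-263), 222)) + r(17) = ((-1/19*(-252) - 1/19*(-231)) - 91) + 1/(-334 + 17) = ((252/19 + 231/19) - 91) + 1/(-317) = (483/19 - 91) - 1/317 = -1246/19 - 1/317 = -395001/6023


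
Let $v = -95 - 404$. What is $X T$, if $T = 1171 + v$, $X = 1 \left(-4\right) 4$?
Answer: $-10752$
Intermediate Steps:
$v = -499$ ($v = -95 - 404 = -499$)
$X = -16$ ($X = \left(-4\right) 4 = -16$)
$T = 672$ ($T = 1171 - 499 = 672$)
$X T = \left(-16\right) 672 = -10752$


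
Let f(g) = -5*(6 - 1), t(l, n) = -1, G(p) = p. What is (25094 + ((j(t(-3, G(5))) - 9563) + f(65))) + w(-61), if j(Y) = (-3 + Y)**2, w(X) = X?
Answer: 15461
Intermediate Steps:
f(g) = -25 (f(g) = -5*5 = -25)
(25094 + ((j(t(-3, G(5))) - 9563) + f(65))) + w(-61) = (25094 + (((-3 - 1)**2 - 9563) - 25)) - 61 = (25094 + (((-4)**2 - 9563) - 25)) - 61 = (25094 + ((16 - 9563) - 25)) - 61 = (25094 + (-9547 - 25)) - 61 = (25094 - 9572) - 61 = 15522 - 61 = 15461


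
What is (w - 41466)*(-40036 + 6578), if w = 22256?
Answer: 642728180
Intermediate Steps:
(w - 41466)*(-40036 + 6578) = (22256 - 41466)*(-40036 + 6578) = -19210*(-33458) = 642728180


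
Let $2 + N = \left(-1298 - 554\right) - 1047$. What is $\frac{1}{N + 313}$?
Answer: $- \frac{1}{2588} \approx -0.0003864$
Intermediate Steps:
$N = -2901$ ($N = -2 - 2899 = -2901$)
$\frac{1}{N + 313} = \frac{1}{-2901 + 313} = \frac{1}{-2588} = - \frac{1}{2588}$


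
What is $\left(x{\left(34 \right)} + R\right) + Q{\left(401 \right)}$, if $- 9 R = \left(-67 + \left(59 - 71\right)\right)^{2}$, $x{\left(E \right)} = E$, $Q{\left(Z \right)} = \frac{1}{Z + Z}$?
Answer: $- \frac{4759861}{7218} \approx -659.44$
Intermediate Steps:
$Q{\left(Z \right)} = \frac{1}{2 Z}$
$R = - \frac{6241}{9}$ ($R = - \frac{\left(-67 + \left(59 - 71\right)\right)^{2}}{9} = - \frac{\left(-67 - 12\right)^{2}}{9} = - \frac{\left(-79\right)^{2}}{9} = \left(- \frac{1}{9}\right) 6241 = - \frac{6241}{9} \approx -693.44$)
$\left(x{\left(34 \right)} + R\right) + Q{\left(401 \right)} = \left(34 - \frac{6241}{9}\right) + \frac{1}{2 \cdot 401} = - \frac{5935}{9} + \frac{1}{2} \cdot \frac{1}{401} = - \frac{5935}{9} + \frac{1}{802} = - \frac{4759861}{7218}$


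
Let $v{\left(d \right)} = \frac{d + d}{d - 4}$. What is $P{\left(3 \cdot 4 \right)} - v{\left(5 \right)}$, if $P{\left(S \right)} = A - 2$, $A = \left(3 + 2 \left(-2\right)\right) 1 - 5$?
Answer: $-18$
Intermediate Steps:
$v{\left(d \right)} = \frac{2 d}{-4 + d}$
$A = -6$ ($A = \left(3 - 4\right) 1 - 5 = \left(-1\right) 1 - 5 = -1 - 5 = -6$)
$P{\left(S \right)} = -8$ ($P{\left(S \right)} = -6 - 2 = -8$)
$P{\left(3 \cdot 4 \right)} - v{\left(5 \right)} = -8 - 2 \cdot 5 \frac{1}{-4 + 5} = -8 - 2 \cdot 5 \cdot 1^{-1} = -8 - 2 \cdot 5 \cdot 1 = -8 - 10 = -18$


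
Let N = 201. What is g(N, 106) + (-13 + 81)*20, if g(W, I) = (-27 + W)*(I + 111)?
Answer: 39118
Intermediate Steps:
g(W, I) = (-27 + W)*(111 + I)
g(N, 106) + (-13 + 81)*20 = (-2997 - 27*106 + 111*201 + 106*201) + (-13 + 81)*20 = (-2997 - 2862 + 22311 + 21306) + 68*20 = 37758 + 1360 = 39118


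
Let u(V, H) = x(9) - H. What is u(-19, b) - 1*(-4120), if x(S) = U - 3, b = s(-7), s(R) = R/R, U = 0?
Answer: 4116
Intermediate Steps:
s(R) = 1
b = 1
x(S) = -3 (x(S) = 0 - 3 = -3)
u(V, H) = -3 - H
u(-19, b) - 1*(-4120) = (-3 - 1*1) - 1*(-4120) = (-3 - 1) + 4120 = -4 + 4120 = 4116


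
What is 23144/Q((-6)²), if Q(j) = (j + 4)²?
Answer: 2893/200 ≈ 14.465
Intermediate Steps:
Q(j) = (4 + j)²
23144/Q((-6)²) = 23144/((4 + (-6)²)²) = 23144/((4 + 36)²) = 23144/(40²) = 23144/1600 = 23144*(1/1600) = 2893/200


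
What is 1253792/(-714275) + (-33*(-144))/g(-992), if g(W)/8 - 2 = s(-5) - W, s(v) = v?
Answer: -815720938/706417975 ≈ -1.1547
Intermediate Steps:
g(W) = -24 - 8*W (g(W) = 16 + 8*(-5 - W) = 16 + (-40 - 8*W) = -24 - 8*W)
1253792/(-714275) + (-33*(-144))/g(-992) = 1253792/(-714275) + (-33*(-144))/(-24 - 8*(-992)) = 1253792*(-1/714275) + 4752/(-24 + 7936) = -1253792/714275 + 4752/7912 = -1253792/714275 + 4752*(1/7912) = -1253792/714275 + 594/989 = -815720938/706417975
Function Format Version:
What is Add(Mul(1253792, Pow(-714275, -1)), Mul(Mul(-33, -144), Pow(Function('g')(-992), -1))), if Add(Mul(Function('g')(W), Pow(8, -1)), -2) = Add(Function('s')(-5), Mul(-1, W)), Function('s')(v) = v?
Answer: Rational(-815720938, 706417975) ≈ -1.1547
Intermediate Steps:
Function('g')(W) = Add(-24, Mul(-8, W)) (Function('g')(W) = Add(16, Mul(8, Add(-5, Mul(-1, W)))) = Add(16, Add(-40, Mul(-8, W))) = Add(-24, Mul(-8, W)))
Add(Mul(1253792, Pow(-714275, -1)), Mul(Mul(-33, -144), Pow(Function('g')(-992), -1))) = Add(Mul(1253792, Pow(-714275, -1)), Mul(Mul(-33, -144), Pow(Add(-24, Mul(-8, -992)), -1))) = Add(Mul(1253792, Rational(-1, 714275)), Mul(4752, Pow(Add(-24, 7936), -1))) = Add(Rational(-1253792, 714275), Mul(4752, Pow(7912, -1))) = Add(Rational(-1253792, 714275), Mul(4752, Rational(1, 7912))) = Add(Rational(-1253792, 714275), Rational(594, 989)) = Rational(-815720938, 706417975)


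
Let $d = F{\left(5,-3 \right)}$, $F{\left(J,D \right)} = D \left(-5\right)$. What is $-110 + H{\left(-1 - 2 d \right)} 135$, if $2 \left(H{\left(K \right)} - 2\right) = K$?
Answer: $- \frac{3865}{2} \approx -1932.5$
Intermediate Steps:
$F{\left(J,D \right)} = - 5 D$
$d = 15$ ($d = \left(-5\right) \left(-3\right) = 15$)
$H{\left(K \right)} = 2 + \frac{K}{2}$
$-110 + H{\left(-1 - 2 d \right)} 135 = -110 + \left(2 + \frac{-1 - 30}{2}\right) 135 = -110 + \left(2 + \frac{1}{2} \left(-31\right)\right) 135 = -110 + \left(2 - \frac{31}{2}\right) 135 = -110 - \frac{3645}{2} = - \frac{3865}{2}$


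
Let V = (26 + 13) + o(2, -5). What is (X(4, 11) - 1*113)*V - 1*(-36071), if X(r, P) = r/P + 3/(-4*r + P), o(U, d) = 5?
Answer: 155443/5 ≈ 31089.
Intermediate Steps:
V = 44 (V = (26 + 13) + 5 = 39 + 5 = 44)
X(r, P) = 3/(P - 4*r) + r/P (X(r, P) = r/P + 3/(P - 4*r) = 3/(P - 4*r) + r/P)
(X(4, 11) - 1*113)*V - 1*(-36071) = ((-4*4**2 + 3*11 + 11*4)/(11*(11 - 4*4)) - 1*113)*44 - 1*(-36071) = ((-4*16 + 33 + 44)/(11*(11 - 16)) - 113)*44 + 36071 = ((1/11)*(-64 + 33 + 44)/(-5) - 113)*44 + 36071 = ((1/11)*(-1/5)*13 - 113)*44 + 36071 = (-13/55 - 113)*44 + 36071 = -6228/55*44 + 36071 = -24912/5 + 36071 = 155443/5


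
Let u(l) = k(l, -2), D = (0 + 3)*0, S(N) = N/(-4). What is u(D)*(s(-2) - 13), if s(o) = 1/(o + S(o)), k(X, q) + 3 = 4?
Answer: -41/3 ≈ -13.667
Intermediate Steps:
S(N) = -N/4 (S(N) = N*(-¼) = -N/4)
k(X, q) = 1 (k(X, q) = -3 + 4 = 1)
s(o) = 4/(3*o) (s(o) = 1/(o - o/4) = 1/(3*o/4) = 4/(3*o))
D = 0 (D = 3*0 = 0)
u(l) = 1
u(D)*(s(-2) - 13) = 1*((4/3)/(-2) - 13) = 1*((4/3)*(-½) - 13) = 1*(-⅔ - 13) = 1*(-41/3) = -41/3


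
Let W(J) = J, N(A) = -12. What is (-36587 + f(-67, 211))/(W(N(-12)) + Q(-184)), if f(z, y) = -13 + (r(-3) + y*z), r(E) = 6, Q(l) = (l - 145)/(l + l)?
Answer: 18669008/4087 ≈ 4567.9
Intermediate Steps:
Q(l) = (-145 + l)/(2*l) (Q(l) = (-145 + l)/((2*l)) = (-145 + l)*(1/(2*l)) = (-145 + l)/(2*l))
f(z, y) = -7 + y*z (f(z, y) = -13 + (6 + y*z) = -7 + y*z)
(-36587 + f(-67, 211))/(W(N(-12)) + Q(-184)) = (-36587 + (-7 + 211*(-67)))/(-12 + (½)*(-145 - 184)/(-184)) = (-36587 + (-7 - 14137))/(-12 + (½)*(-1/184)*(-329)) = (-36587 - 14144)/(-12 + 329/368) = -50731/(-4087/368) = -50731*(-368/4087) = 18669008/4087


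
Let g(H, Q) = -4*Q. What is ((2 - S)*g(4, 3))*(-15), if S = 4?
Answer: -360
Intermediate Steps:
((2 - S)*g(4, 3))*(-15) = ((2 - 1*4)*(-4*3))*(-15) = ((2 - 4)*(-12))*(-15) = -2*(-12)*(-15) = 24*(-15) = -360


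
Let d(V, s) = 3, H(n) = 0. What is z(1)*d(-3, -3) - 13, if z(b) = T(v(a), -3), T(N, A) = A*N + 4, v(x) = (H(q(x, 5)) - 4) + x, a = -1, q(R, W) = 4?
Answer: 44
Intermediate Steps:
v(x) = -4 + x (v(x) = (0 - 4) + x = -4 + x)
T(N, A) = 4 + A*N
z(b) = 19 (z(b) = 4 - 3*(-4 - 1) = 4 - 3*(-5) = 4 + 15 = 19)
z(1)*d(-3, -3) - 13 = 19*3 - 13 = 57 - 13 = 44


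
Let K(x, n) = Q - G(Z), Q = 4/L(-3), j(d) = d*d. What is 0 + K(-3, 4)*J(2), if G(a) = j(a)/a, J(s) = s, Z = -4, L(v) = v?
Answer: 16/3 ≈ 5.3333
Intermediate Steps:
j(d) = d**2
Q = -4/3 (Q = 4/(-3) = 4*(-1/3) = -4/3 ≈ -1.3333)
G(a) = a (G(a) = a**2/a = a)
K(x, n) = 8/3 (K(x, n) = -4/3 - 1*(-4) = -4/3 + 4 = 8/3)
0 + K(-3, 4)*J(2) = 0 + (8/3)*2 = 0 + 16/3 = 16/3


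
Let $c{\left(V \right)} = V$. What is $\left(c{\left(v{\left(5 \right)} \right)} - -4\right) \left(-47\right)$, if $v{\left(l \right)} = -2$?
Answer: $-94$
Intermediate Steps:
$\left(c{\left(v{\left(5 \right)} \right)} - -4\right) \left(-47\right) = \left(-2 - -4\right) \left(-47\right) = \left(-2 + 4\right) \left(-47\right) = 2 \left(-47\right) = -94$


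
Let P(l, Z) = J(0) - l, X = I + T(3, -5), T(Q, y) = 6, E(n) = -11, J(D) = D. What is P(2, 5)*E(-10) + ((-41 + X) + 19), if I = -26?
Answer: -20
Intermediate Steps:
X = -20 (X = -26 + 6 = -20)
P(l, Z) = -l (P(l, Z) = 0 - l = -l)
P(2, 5)*E(-10) + ((-41 + X) + 19) = -1*2*(-11) + ((-41 - 20) + 19) = -2*(-11) + (-61 + 19) = 22 - 42 = -20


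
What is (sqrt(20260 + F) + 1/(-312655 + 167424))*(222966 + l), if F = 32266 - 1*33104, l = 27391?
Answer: -250357/145231 + 751071*sqrt(2158) ≈ 3.4890e+7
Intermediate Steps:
F = -838 (F = 32266 - 33104 = -838)
(sqrt(20260 + F) + 1/(-312655 + 167424))*(222966 + l) = (sqrt(20260 - 838) + 1/(-312655 + 167424))*(222966 + 27391) = (sqrt(19422) + 1/(-145231))*250357 = (3*sqrt(2158) - 1/145231)*250357 = (-1/145231 + 3*sqrt(2158))*250357 = -250357/145231 + 751071*sqrt(2158)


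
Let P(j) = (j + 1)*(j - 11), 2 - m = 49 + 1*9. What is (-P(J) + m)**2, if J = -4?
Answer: 10201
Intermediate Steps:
m = -56 (m = 2 - (49 + 1*9) = 2 - (49 + 9) = 2 - 1*58 = 2 - 58 = -56)
P(j) = (1 + j)*(-11 + j)
(-P(J) + m)**2 = (-(-11 + (-4)**2 - 10*(-4)) - 56)**2 = (-(-11 + 16 + 40) - 56)**2 = (-1*45 - 56)**2 = (-45 - 56)**2 = (-101)**2 = 10201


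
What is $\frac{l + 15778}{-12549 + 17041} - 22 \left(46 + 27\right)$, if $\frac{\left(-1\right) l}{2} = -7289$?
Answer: $- \frac{1795949}{1123} \approx -1599.2$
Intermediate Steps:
$l = 14578$ ($l = \left(-2\right) \left(-7289\right) = 14578$)
$\frac{l + 15778}{-12549 + 17041} - 22 \left(46 + 27\right) = \frac{14578 + 15778}{-12549 + 17041} - 22 \left(46 + 27\right) = \frac{30356}{4492} - 1606 = 30356 \cdot \frac{1}{4492} - 1606 = \frac{7589}{1123} - 1606 = - \frac{1795949}{1123}$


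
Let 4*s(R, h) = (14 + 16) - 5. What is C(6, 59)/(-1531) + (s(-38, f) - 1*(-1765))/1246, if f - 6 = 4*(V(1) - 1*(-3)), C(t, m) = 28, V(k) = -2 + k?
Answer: 10707583/7630504 ≈ 1.4033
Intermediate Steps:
f = 14 (f = 6 + 4*((-2 + 1) - 1*(-3)) = 6 + 4*(-1 + 3) = 6 + 4*2 = 6 + 8 = 14)
s(R, h) = 25/4 (s(R, h) = ((14 + 16) - 5)/4 = (30 - 5)/4 = (¼)*25 = 25/4)
C(6, 59)/(-1531) + (s(-38, f) - 1*(-1765))/1246 = 28/(-1531) + (25/4 - 1*(-1765))/1246 = 28*(-1/1531) + (25/4 + 1765)*(1/1246) = -28/1531 + (7085/4)*(1/1246) = -28/1531 + 7085/4984 = 10707583/7630504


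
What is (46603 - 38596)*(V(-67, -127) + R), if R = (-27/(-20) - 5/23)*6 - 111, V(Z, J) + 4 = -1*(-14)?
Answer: -173487669/230 ≈ -7.5429e+5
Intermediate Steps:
V(Z, J) = 10 (V(Z, J) = -4 - 1*(-14) = -4 + 14 = 10)
R = -23967/230 (R = (-27*(-1/20) - 5*1/23)*6 - 111 = (27/20 - 5/23)*6 - 111 = (521/460)*6 - 111 = 1563/230 - 111 = -23967/230 ≈ -104.20)
(46603 - 38596)*(V(-67, -127) + R) = (46603 - 38596)*(10 - 23967/230) = 8007*(-21667/230) = -173487669/230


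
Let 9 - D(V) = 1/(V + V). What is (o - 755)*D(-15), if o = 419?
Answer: -15176/5 ≈ -3035.2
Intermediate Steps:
D(V) = 9 - 1/(2*V) (D(V) = 9 - 1/(V + V) = 9 - 1/(2*V))
(o - 755)*D(-15) = (419 - 755)*(9 - ½/(-15)) = -336*(9 - ½*(-1/15)) = -336*(9 + 1/30) = -336*271/30 = -15176/5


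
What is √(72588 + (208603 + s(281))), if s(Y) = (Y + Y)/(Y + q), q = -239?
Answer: 2*√31002783/21 ≈ 530.29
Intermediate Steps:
s(Y) = 2*Y/(-239 + Y) (s(Y) = (Y + Y)/(Y - 239) = (2*Y)/(-239 + Y) = 2*Y/(-239 + Y))
√(72588 + (208603 + s(281))) = √(72588 + (208603 + 2*281/(-239 + 281))) = √(72588 + (208603 + 2*281/42)) = √(72588 + (208603 + 2*281*(1/42))) = √(72588 + (208603 + 281/21)) = √(72588 + 4380944/21) = √(5905292/21) = 2*√31002783/21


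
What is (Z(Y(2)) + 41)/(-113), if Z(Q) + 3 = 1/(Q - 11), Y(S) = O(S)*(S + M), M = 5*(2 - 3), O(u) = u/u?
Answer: -531/1582 ≈ -0.33565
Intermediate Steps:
O(u) = 1
M = -5 (M = 5*(-1) = -5)
Y(S) = -5 + S (Y(S) = 1*(S - 5) = 1*(-5 + S) = -5 + S)
Z(Q) = -3 + 1/(-11 + Q) (Z(Q) = -3 + 1/(Q - 11) = -3 + 1/(-11 + Q))
(Z(Y(2)) + 41)/(-113) = ((34 - 3*(-5 + 2))/(-11 + (-5 + 2)) + 41)/(-113) = -((34 - 3*(-3))/(-11 - 3) + 41)/113 = -((34 + 9)/(-14) + 41)/113 = -(-1/14*43 + 41)/113 = -(-43/14 + 41)/113 = -1/113*531/14 = -531/1582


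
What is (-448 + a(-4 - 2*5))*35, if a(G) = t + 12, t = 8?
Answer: -14980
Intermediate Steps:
a(G) = 20 (a(G) = 8 + 12 = 20)
(-448 + a(-4 - 2*5))*35 = (-448 + 20)*35 = -428*35 = -14980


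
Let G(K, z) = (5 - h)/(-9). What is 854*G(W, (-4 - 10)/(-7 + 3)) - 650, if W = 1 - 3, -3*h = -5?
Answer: -26090/27 ≈ -966.30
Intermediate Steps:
h = 5/3 (h = -1/3*(-5) = 5/3 ≈ 1.6667)
W = -2
G(K, z) = -10/27 (G(K, z) = (5 - 1*5/3)/(-9) = (5 - 5/3)*(-1/9) = (10/3)*(-1/9) = -10/27)
854*G(W, (-4 - 10)/(-7 + 3)) - 650 = 854*(-10/27) - 650 = -8540/27 - 650 = -26090/27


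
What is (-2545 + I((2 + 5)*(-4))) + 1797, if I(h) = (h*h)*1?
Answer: 36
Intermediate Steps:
I(h) = h² (I(h) = h²*1 = h²)
(-2545 + I((2 + 5)*(-4))) + 1797 = (-2545 + ((2 + 5)*(-4))²) + 1797 = (-2545 + (7*(-4))²) + 1797 = (-2545 + (-28)²) + 1797 = (-2545 + 784) + 1797 = -1761 + 1797 = 36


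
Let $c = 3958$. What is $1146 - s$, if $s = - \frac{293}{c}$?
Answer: $\frac{4536161}{3958} \approx 1146.1$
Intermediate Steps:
$s = - \frac{293}{3958} \approx -0.074027$
$1146 - s = 1146 - - \frac{293}{3958} = 1146 + \frac{293}{3958} = \frac{4536161}{3958}$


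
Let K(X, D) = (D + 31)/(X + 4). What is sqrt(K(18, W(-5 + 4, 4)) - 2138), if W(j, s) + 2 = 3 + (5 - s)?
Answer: I*sqrt(8546)/2 ≈ 46.222*I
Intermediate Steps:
W(j, s) = 6 - s (W(j, s) = -2 + (3 + (5 - s)) = -2 + (8 - s) = 6 - s)
K(X, D) = (31 + D)/(4 + X)
sqrt(K(18, W(-5 + 4, 4)) - 2138) = sqrt((31 + (6 - 1*4))/(4 + 18) - 2138) = sqrt((31 + (6 - 4))/22 - 2138) = sqrt((31 + 2)/22 - 2138) = sqrt((1/22)*33 - 2138) = sqrt(3/2 - 2138) = sqrt(-4273/2) = I*sqrt(8546)/2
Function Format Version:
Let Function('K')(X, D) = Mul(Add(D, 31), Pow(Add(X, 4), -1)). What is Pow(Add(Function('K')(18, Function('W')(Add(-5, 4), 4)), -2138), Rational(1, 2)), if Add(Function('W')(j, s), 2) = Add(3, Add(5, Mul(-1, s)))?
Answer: Mul(Rational(1, 2), I, Pow(8546, Rational(1, 2))) ≈ Mul(46.222, I)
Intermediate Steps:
Function('W')(j, s) = Add(6, Mul(-1, s)) (Function('W')(j, s) = Add(-2, Add(3, Add(5, Mul(-1, s)))) = Add(-2, Add(8, Mul(-1, s))) = Add(6, Mul(-1, s)))
Function('K')(X, D) = Mul(Pow(Add(4, X), -1), Add(31, D)) (Function('K')(X, D) = Mul(Add(31, D), Pow(Add(4, X), -1)) = Mul(Pow(Add(4, X), -1), Add(31, D)))
Pow(Add(Function('K')(18, Function('W')(Add(-5, 4), 4)), -2138), Rational(1, 2)) = Pow(Add(Mul(Pow(Add(4, 18), -1), Add(31, Add(6, Mul(-1, 4)))), -2138), Rational(1, 2)) = Pow(Add(Mul(Pow(22, -1), Add(31, Add(6, -4))), -2138), Rational(1, 2)) = Pow(Add(Mul(Rational(1, 22), Add(31, 2)), -2138), Rational(1, 2)) = Pow(Add(Mul(Rational(1, 22), 33), -2138), Rational(1, 2)) = Pow(Add(Rational(3, 2), -2138), Rational(1, 2)) = Pow(Rational(-4273, 2), Rational(1, 2)) = Mul(Rational(1, 2), I, Pow(8546, Rational(1, 2)))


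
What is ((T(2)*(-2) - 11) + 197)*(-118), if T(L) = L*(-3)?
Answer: -23364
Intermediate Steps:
T(L) = -3*L
((T(2)*(-2) - 11) + 197)*(-118) = ((-3*2*(-2) - 11) + 197)*(-118) = ((-6*(-2) - 11) + 197)*(-118) = ((12 - 11) + 197)*(-118) = (1 + 197)*(-118) = 198*(-118) = -23364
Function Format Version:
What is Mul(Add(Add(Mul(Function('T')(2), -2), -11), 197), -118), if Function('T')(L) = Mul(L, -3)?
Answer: -23364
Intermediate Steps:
Function('T')(L) = Mul(-3, L)
Mul(Add(Add(Mul(Function('T')(2), -2), -11), 197), -118) = Mul(Add(Add(Mul(Mul(-3, 2), -2), -11), 197), -118) = Mul(Add(Add(Mul(-6, -2), -11), 197), -118) = Mul(Add(Add(12, -11), 197), -118) = Mul(Add(1, 197), -118) = Mul(198, -118) = -23364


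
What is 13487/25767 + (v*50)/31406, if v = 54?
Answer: 246571811/404619201 ≈ 0.60939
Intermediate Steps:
13487/25767 + (v*50)/31406 = 13487/25767 + (54*50)/31406 = 13487*(1/25767) + 2700*(1/31406) = 13487/25767 + 1350/15703 = 246571811/404619201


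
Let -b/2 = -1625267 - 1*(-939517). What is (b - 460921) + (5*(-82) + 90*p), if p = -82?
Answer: 902789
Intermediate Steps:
b = 1371500 (b = -2*(-1625267 - 1*(-939517)) = -2*(-1625267 + 939517) = -2*(-685750) = 1371500)
(b - 460921) + (5*(-82) + 90*p) = (1371500 - 460921) + (5*(-82) + 90*(-82)) = 910579 + (-410 - 7380) = 910579 - 7790 = 902789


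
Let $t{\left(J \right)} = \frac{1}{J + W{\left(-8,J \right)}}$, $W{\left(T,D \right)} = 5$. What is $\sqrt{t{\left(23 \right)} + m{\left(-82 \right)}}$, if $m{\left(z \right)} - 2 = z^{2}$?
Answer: $\frac{\sqrt{1318303}}{14} \approx 82.012$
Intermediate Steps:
$t{\left(J \right)} = \frac{1}{5 + J}$ ($t{\left(J \right)} = \frac{1}{J + 5} = \frac{1}{5 + J}$)
$m{\left(z \right)} = 2 + z^{2}$
$\sqrt{t{\left(23 \right)} + m{\left(-82 \right)}} = \sqrt{\frac{1}{5 + 23} + \left(2 + \left(-82\right)^{2}\right)} = \sqrt{\frac{1}{28} + \left(2 + 6724\right)} = \sqrt{\frac{1}{28} + 6726} = \sqrt{\frac{188329}{28}} = \frac{\sqrt{1318303}}{14}$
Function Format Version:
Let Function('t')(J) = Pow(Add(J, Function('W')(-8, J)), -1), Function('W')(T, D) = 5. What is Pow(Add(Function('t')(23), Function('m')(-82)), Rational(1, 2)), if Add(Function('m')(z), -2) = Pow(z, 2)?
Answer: Mul(Rational(1, 14), Pow(1318303, Rational(1, 2))) ≈ 82.012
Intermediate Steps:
Function('t')(J) = Pow(Add(5, J), -1) (Function('t')(J) = Pow(Add(J, 5), -1) = Pow(Add(5, J), -1))
Function('m')(z) = Add(2, Pow(z, 2))
Pow(Add(Function('t')(23), Function('m')(-82)), Rational(1, 2)) = Pow(Add(Pow(Add(5, 23), -1), Add(2, Pow(-82, 2))), Rational(1, 2)) = Pow(Add(Pow(28, -1), Add(2, 6724)), Rational(1, 2)) = Pow(Add(Rational(1, 28), 6726), Rational(1, 2)) = Pow(Rational(188329, 28), Rational(1, 2)) = Mul(Rational(1, 14), Pow(1318303, Rational(1, 2)))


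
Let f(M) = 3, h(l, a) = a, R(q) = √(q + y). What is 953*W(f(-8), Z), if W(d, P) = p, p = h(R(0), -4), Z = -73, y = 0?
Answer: -3812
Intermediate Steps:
R(q) = √q (R(q) = √(q + 0) = √q)
p = -4
W(d, P) = -4
953*W(f(-8), Z) = 953*(-4) = -3812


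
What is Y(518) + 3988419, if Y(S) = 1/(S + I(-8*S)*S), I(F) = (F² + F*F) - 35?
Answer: 70957710695946397/17790936884 ≈ 3.9884e+6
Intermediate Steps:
I(F) = -35 + 2*F² (I(F) = (F² + F²) - 35 = 2*F² - 35 = -35 + 2*F²)
Y(S) = 1/(S + S*(-35 + 128*S²)) (Y(S) = 1/(S + (-35 + 2*(-8*S)²)*S) = 1/(S + (-35 + 2*(64*S²))*S) = 1/(S + (-35 + 128*S²)*S) = 1/(S + S*(-35 + 128*S²)))
Y(518) + 3988419 = 1/(-34*518 + 128*518³) + 3988419 = 1/(-17612 + 128*138991832) + 3988419 = 1/(-17612 + 17790954496) + 3988419 = 1/17790936884 + 3988419 = 70957710695946397/17790936884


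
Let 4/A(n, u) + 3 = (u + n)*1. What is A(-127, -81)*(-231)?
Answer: 924/211 ≈ 4.3792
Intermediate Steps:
A(n, u) = 4/(-3 + n + u) (A(n, u) = 4/(-3 + (u + n)*1) = 4/(-3 + (n + u)*1) = 4/(-3 + (n + u)) = 4/(-3 + n + u))
A(-127, -81)*(-231) = (4/(-3 - 127 - 81))*(-231) = (4/(-211))*(-231) = (4*(-1/211))*(-231) = -4/211*(-231) = 924/211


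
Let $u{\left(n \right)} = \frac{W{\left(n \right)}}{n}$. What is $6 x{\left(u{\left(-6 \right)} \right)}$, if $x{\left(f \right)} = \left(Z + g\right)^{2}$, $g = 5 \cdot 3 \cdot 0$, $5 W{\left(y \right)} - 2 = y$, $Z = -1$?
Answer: $6$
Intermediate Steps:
$W{\left(y \right)} = \frac{2}{5} + \frac{y}{5}$
$g = 0$ ($g = 15 \cdot 0 = 0$)
$u{\left(n \right)} = \frac{\frac{2}{5} + \frac{n}{5}}{n}$
$x{\left(f \right)} = 1$ ($x{\left(f \right)} = \left(-1 + 0\right)^{2} = \left(-1\right)^{2} = 1$)
$6 x{\left(u{\left(-6 \right)} \right)} = 6 \cdot 1 = 6$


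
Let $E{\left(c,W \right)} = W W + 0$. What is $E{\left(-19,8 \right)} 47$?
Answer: $3008$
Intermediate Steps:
$E{\left(c,W \right)} = W^{2}$ ($E{\left(c,W \right)} = W^{2} + 0 = W^{2}$)
$E{\left(-19,8 \right)} 47 = 8^{2} \cdot 47 = 64 \cdot 47 = 3008$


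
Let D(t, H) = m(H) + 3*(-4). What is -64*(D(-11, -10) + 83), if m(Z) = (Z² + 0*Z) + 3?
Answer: -11136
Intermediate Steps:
m(Z) = 3 + Z² (m(Z) = (Z² + 0) + 3 = Z² + 3 = 3 + Z²)
D(t, H) = -9 + H² (D(t, H) = (3 + H²) + 3*(-4) = (3 + H²) - 12 = -9 + H²)
-64*(D(-11, -10) + 83) = -64*((-9 + (-10)²) + 83) = -64*((-9 + 100) + 83) = -64*(91 + 83) = -64*174 = -11136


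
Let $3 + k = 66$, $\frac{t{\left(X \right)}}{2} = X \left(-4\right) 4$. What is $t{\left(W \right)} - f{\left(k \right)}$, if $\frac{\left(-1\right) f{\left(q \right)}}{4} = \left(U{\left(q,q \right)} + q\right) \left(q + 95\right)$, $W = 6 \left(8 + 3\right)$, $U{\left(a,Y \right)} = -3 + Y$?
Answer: $75624$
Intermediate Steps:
$W = 66$ ($W = 6 \cdot 11 = 66$)
$t{\left(X \right)} = - 32 X$ ($t{\left(X \right)} = 2 X \left(-4\right) 4 = 2 - 4 X 4 = 2 \left(- 16 X\right) = - 32 X$)
$k = 63$ ($k = -3 + 66 = 63$)
$f{\left(q \right)} = - 4 \left(-3 + 2 q\right) \left(95 + q\right)$ ($f{\left(q \right)} = - 4 \left(\left(-3 + q\right) + q\right) \left(q + 95\right) = - 4 \left(-3 + 2 q\right) \left(95 + q\right)$)
$t{\left(W \right)} - f{\left(k \right)} = \left(-32\right) 66 - \left(1140 - 47124 - 8 \cdot 63^{2}\right) = -2112 - \left(1140 - 47124 - 31752\right) = -2112 - -77736 = -2112 + 77736 = 75624$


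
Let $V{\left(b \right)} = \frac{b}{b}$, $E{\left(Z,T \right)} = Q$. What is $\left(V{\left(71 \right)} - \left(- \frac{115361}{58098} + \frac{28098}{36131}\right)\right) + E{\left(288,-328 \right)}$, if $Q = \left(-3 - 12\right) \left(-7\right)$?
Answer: $\frac{225044387515}{2099138838} \approx 107.21$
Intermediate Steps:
$Q = 105$ ($Q = \left(-15\right) \left(-7\right) = 105$)
$E{\left(Z,T \right)} = 105$
$V{\left(b \right)} = 1$
$\left(V{\left(71 \right)} - \left(- \frac{115361}{58098} + \frac{28098}{36131}\right)\right) + E{\left(288,-328 \right)} = \left(1 - \left(- \frac{115361}{58098} + \frac{28098}{36131}\right)\right) + 105 = \left(1 - - \frac{2535670687}{2099138838}\right) + 105 = \left(1 + \left(- \frac{28098}{36131} + \frac{115361}{58098}\right)\right) + 105 = \left(1 + \frac{2535670687}{2099138838}\right) + 105 = \frac{4634809525}{2099138838} + 105 = \frac{225044387515}{2099138838}$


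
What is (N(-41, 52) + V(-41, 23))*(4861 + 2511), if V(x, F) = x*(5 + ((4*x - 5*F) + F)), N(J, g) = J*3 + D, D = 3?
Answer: 74980612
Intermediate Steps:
N(J, g) = 3 + 3*J (N(J, g) = J*3 + 3 = 3*J + 3 = 3 + 3*J)
V(x, F) = x*(5 - 4*F + 4*x) (V(x, F) = x*(5 + ((-5*F + 4*x) + F)) = x*(5 + (-4*F + 4*x)) = x*(5 - 4*F + 4*x))
(N(-41, 52) + V(-41, 23))*(4861 + 2511) = ((3 + 3*(-41)) - 41*(5 - 4*23 + 4*(-41)))*(4861 + 2511) = ((3 - 123) - 41*(5 - 92 - 164))*7372 = (-120 - 41*(-251))*7372 = (-120 + 10291)*7372 = 10171*7372 = 74980612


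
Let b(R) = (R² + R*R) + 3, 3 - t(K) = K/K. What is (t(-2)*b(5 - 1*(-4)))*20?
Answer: 6600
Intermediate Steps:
t(K) = 2 (t(K) = 3 - K/K = 3 - 1*1 = 3 - 1 = 2)
b(R) = 3 + 2*R² (b(R) = (R² + R²) + 3 = 2*R² + 3 = 3 + 2*R²)
(t(-2)*b(5 - 1*(-4)))*20 = (2*(3 + 2*(5 - 1*(-4))²))*20 = (2*(3 + 2*(5 + 4)²))*20 = (2*(3 + 2*9²))*20 = (2*(3 + 2*81))*20 = (2*(3 + 162))*20 = (2*165)*20 = 330*20 = 6600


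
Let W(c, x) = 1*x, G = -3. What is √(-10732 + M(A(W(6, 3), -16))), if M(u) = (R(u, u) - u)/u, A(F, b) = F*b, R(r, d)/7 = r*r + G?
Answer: I*√177097/4 ≈ 105.21*I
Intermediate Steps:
W(c, x) = x
R(r, d) = -21 + 7*r² (R(r, d) = 7*(r*r - 3) = 7*(r² - 3) = 7*(-3 + r²) = -21 + 7*r²)
M(u) = (-21 - u + 7*u²)/u (M(u) = ((-21 + 7*u²) - u)/u = (-21 - u + 7*u²)/u)
√(-10732 + M(A(W(6, 3), -16))) = √(-10732 + (-1 - 21/(3*(-16)) + 7*(3*(-16)))) = √(-10732 + (-1 - 21/(-48) + 7*(-48))) = √(-10732 + (-1 - 21*(-1/48) - 336)) = √(-10732 + (-1 + 7/16 - 336)) = √(-10732 - 5385/16) = √(-177097/16) = I*√177097/4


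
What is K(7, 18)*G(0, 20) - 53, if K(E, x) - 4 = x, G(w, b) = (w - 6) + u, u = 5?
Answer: -75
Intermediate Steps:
G(w, b) = -1 + w (G(w, b) = (w - 6) + 5 = (-6 + w) + 5 = -1 + w)
K(E, x) = 4 + x
K(7, 18)*G(0, 20) - 53 = (4 + 18)*(-1 + 0) - 53 = 22*(-1) - 53 = -22 - 53 = -75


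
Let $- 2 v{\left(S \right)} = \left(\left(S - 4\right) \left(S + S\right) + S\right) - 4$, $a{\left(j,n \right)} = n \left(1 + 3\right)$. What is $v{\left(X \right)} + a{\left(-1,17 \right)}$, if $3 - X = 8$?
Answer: $\frac{55}{2} \approx 27.5$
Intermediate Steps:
$a{\left(j,n \right)} = 4 n$ ($a{\left(j,n \right)} = n 4 = 4 n$)
$X = -5$ ($X = 3 - 8 = -5$)
$v{\left(S \right)} = 2 - \frac{S}{2} - S \left(-4 + S\right)$ ($v{\left(S \right)} = - \frac{\left(\left(S - 4\right) \left(S + S\right) + S\right) - 4}{2} = - \frac{\left(\left(-4 + S\right) 2 S + S\right) - 4}{2} = - \frac{\left(2 S \left(-4 + S\right) + S\right) - 4}{2} = - \frac{\left(S + 2 S \left(-4 + S\right)\right) - 4}{2} = - \frac{-4 + S + 2 S \left(-4 + S\right)}{2} = 2 - \frac{S}{2} - S \left(-4 + S\right)$)
$v{\left(X \right)} + a{\left(-1,17 \right)} = \left(2 - \left(-5\right)^{2} + \frac{7}{2} \left(-5\right)\right) + 4 \cdot 17 = \left(2 - 25 - \frac{35}{2}\right) + 68 = - \frac{81}{2} + 68 = \frac{55}{2}$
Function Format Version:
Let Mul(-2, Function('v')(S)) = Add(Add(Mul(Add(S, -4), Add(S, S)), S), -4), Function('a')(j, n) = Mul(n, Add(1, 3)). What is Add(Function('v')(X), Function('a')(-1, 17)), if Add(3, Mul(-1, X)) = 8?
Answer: Rational(55, 2) ≈ 27.500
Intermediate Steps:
Function('a')(j, n) = Mul(4, n) (Function('a')(j, n) = Mul(n, 4) = Mul(4, n))
X = -5 (X = Add(3, Mul(-1, 8)) = Add(3, -8) = -5)
Function('v')(S) = Add(2, Mul(Rational(-1, 2), S), Mul(-1, S, Add(-4, S))) (Function('v')(S) = Mul(Rational(-1, 2), Add(Add(Mul(Add(S, -4), Add(S, S)), S), -4)) = Mul(Rational(-1, 2), Add(Add(Mul(Add(-4, S), Mul(2, S)), S), -4)) = Mul(Rational(-1, 2), Add(Add(Mul(2, S, Add(-4, S)), S), -4)) = Mul(Rational(-1, 2), Add(Add(S, Mul(2, S, Add(-4, S))), -4)) = Mul(Rational(-1, 2), Add(-4, S, Mul(2, S, Add(-4, S)))) = Add(2, Mul(Rational(-1, 2), S), Mul(-1, S, Add(-4, S))))
Add(Function('v')(X), Function('a')(-1, 17)) = Add(Add(2, Mul(-1, Pow(-5, 2)), Mul(Rational(7, 2), -5)), Mul(4, 17)) = Add(Add(2, Mul(-1, 25), Rational(-35, 2)), 68) = Add(Add(2, -25, Rational(-35, 2)), 68) = Add(Rational(-81, 2), 68) = Rational(55, 2)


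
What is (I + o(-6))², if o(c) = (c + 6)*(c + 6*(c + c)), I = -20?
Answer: 400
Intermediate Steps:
o(c) = 13*c*(6 + c) (o(c) = (6 + c)*(c + 6*(2*c)) = (6 + c)*(c + 12*c) = (6 + c)*(13*c) = 13*c*(6 + c))
(I + o(-6))² = (-20 + 13*(-6)*(6 - 6))² = (-20 + 13*(-6)*0)² = (-20 + 0)² = (-20)² = 400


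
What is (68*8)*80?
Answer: 43520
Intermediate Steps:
(68*8)*80 = 544*80 = 43520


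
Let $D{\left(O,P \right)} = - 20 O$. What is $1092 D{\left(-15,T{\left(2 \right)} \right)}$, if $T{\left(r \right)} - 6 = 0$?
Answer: $327600$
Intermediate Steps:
$T{\left(r \right)} = 6$ ($T{\left(r \right)} = 6 + 0 = 6$)
$1092 D{\left(-15,T{\left(2 \right)} \right)} = 1092 \left(\left(-20\right) \left(-15\right)\right) = 1092 \cdot 300 = 327600$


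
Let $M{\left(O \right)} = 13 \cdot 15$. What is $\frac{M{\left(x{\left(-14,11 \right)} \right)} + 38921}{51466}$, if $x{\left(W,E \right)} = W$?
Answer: $\frac{19558}{25733} \approx 0.76004$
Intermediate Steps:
$M{\left(O \right)} = 195$
$\frac{M{\left(x{\left(-14,11 \right)} \right)} + 38921}{51466} = \frac{195 + 38921}{51466} = 39116 \cdot \frac{1}{51466} = \frac{19558}{25733}$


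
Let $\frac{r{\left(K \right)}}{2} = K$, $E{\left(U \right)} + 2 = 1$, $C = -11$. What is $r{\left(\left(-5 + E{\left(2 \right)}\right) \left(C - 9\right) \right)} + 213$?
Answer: $453$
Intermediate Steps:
$E{\left(U \right)} = -1$ ($E{\left(U \right)} = -2 + 1 = -1$)
$r{\left(K \right)} = 2 K$
$r{\left(\left(-5 + E{\left(2 \right)}\right) \left(C - 9\right) \right)} + 213 = 2 \left(-5 - 1\right) \left(-11 - 9\right) + 213 = 2 \left(\left(-6\right) \left(-20\right)\right) + 213 = 2 \cdot 120 + 213 = 240 + 213 = 453$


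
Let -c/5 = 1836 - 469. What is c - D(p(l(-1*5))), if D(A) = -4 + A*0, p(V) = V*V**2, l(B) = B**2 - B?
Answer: -6831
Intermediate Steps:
p(V) = V**3
c = -6835 (c = -5*(1836 - 469) = -5*1367 = -6835)
D(A) = -4 (D(A) = -4 + 0 = -4)
c - D(p(l(-1*5))) = -6835 - 1*(-4) = -6835 + 4 = -6831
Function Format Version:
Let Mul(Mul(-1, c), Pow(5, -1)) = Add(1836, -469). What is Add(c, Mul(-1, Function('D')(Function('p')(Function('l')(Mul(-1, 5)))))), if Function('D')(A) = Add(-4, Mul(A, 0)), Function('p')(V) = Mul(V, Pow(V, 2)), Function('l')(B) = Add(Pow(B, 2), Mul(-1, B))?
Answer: -6831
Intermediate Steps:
Function('p')(V) = Pow(V, 3)
c = -6835 (c = Mul(-5, Add(1836, -469)) = Mul(-5, 1367) = -6835)
Function('D')(A) = -4 (Function('D')(A) = Add(-4, 0) = -4)
Add(c, Mul(-1, Function('D')(Function('p')(Function('l')(Mul(-1, 5)))))) = Add(-6835, Mul(-1, -4)) = Add(-6835, 4) = -6831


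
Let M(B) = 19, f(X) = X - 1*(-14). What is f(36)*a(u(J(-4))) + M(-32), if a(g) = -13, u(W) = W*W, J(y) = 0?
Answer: -631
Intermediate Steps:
f(X) = 14 + X (f(X) = X + 14 = 14 + X)
u(W) = W**2
f(36)*a(u(J(-4))) + M(-32) = (14 + 36)*(-13) + 19 = 50*(-13) + 19 = -650 + 19 = -631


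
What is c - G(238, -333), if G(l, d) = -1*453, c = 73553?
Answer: 74006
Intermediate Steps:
G(l, d) = -453
c - G(238, -333) = 73553 - 1*(-453) = 73553 + 453 = 74006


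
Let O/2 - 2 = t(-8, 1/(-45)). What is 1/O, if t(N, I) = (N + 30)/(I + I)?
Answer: -1/986 ≈ -0.0010142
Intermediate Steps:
t(N, I) = (30 + N)/(2*I) (t(N, I) = (30 + N)/((2*I)) = (30 + N)*(1/(2*I)) = (30 + N)/(2*I))
O = -986 (O = 4 + 2*((30 - 8)/(2*(1/(-45)))) = 4 + 2*((½)*22/(-1/45)) = 4 + 2*((½)*(-45)*22) = 4 + 2*(-495) = 4 - 990 = -986)
1/O = 1/(-986) = -1/986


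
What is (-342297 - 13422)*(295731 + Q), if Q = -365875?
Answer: 24951553536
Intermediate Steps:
(-342297 - 13422)*(295731 + Q) = (-342297 - 13422)*(295731 - 365875) = -355719*(-70144) = 24951553536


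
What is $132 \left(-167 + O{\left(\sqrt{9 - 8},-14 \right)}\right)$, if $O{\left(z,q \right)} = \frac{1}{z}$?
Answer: $-21912$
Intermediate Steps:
$132 \left(-167 + O{\left(\sqrt{9 - 8},-14 \right)}\right) = 132 \left(-167 + \frac{1}{\sqrt{9 - 8}}\right) = 132 \left(-167 + \frac{1}{\sqrt{1}}\right) = 132 \left(-167 + 1^{-1}\right) = 132 \left(-167 + 1\right) = 132 \left(-166\right) = -21912$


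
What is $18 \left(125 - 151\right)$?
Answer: $-468$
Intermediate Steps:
$18 \left(125 - 151\right) = 18 \left(-26\right) = -468$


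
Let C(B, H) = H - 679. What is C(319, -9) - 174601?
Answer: -175289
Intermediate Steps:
C(B, H) = -679 + H
C(319, -9) - 174601 = (-679 - 9) - 174601 = -688 - 174601 = -175289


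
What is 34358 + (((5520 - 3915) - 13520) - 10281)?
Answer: 12162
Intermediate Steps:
34358 + (((5520 - 3915) - 13520) - 10281) = 34358 + ((1605 - 13520) - 10281) = 34358 + (-11915 - 10281) = 34358 - 22196 = 12162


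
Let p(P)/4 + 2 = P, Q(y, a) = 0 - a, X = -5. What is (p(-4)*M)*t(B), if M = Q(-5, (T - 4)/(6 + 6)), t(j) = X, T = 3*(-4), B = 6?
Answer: 160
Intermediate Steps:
T = -12
t(j) = -5
Q(y, a) = -a
p(P) = -8 + 4*P
M = 4/3 (M = -(-12 - 4)/(6 + 6) = -(-16)/12 = -1*(-4/3) = 4/3 ≈ 1.3333)
(p(-4)*M)*t(B) = ((-8 + 4*(-4))*(4/3))*(-5) = ((-8 - 16)*(4/3))*(-5) = -24*4/3*(-5) = -32*(-5) = 160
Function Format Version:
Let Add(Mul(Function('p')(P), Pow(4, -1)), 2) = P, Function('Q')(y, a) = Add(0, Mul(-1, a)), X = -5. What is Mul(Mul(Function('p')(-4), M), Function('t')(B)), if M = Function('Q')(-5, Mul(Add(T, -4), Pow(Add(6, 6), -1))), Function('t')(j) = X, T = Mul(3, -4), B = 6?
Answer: 160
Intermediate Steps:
T = -12
Function('t')(j) = -5
Function('Q')(y, a) = Mul(-1, a)
Function('p')(P) = Add(-8, Mul(4, P))
M = Rational(4, 3) (M = Mul(-1, Mul(Add(-12, -4), Pow(Add(6, 6), -1))) = Mul(-1, Mul(-16, Pow(12, -1))) = Mul(-1, Mul(-16, Rational(1, 12))) = Mul(-1, Rational(-4, 3)) = Rational(4, 3) ≈ 1.3333)
Mul(Mul(Function('p')(-4), M), Function('t')(B)) = Mul(Mul(Add(-8, Mul(4, -4)), Rational(4, 3)), -5) = Mul(Mul(Add(-8, -16), Rational(4, 3)), -5) = Mul(Mul(-24, Rational(4, 3)), -5) = Mul(-32, -5) = 160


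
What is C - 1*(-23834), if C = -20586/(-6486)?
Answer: 548255/23 ≈ 23837.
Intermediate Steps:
C = 73/23 (C = -20586*(-1/6486) = 73/23 ≈ 3.1739)
C - 1*(-23834) = 73/23 - 1*(-23834) = 73/23 + 23834 = 548255/23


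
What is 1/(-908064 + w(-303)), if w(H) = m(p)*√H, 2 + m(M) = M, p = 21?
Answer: -302688/274860112493 - 19*I*√303/824580337479 ≈ -1.1012e-6 - 4.0109e-10*I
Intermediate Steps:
m(M) = -2 + M
w(H) = 19*√H (w(H) = (-2 + 21)*√H = 19*√H)
1/(-908064 + w(-303)) = 1/(-908064 + 19*√(-303)) = 1/(-908064 + 19*(I*√303)) = 1/(-908064 + 19*I*√303)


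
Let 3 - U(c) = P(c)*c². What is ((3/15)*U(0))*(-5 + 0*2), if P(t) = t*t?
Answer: -3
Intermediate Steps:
P(t) = t²
U(c) = 3 - c⁴ (U(c) = 3 - c²*c² = 3 - c⁴)
((3/15)*U(0))*(-5 + 0*2) = ((3/15)*(3 - 1*0⁴))*(-5 + 0*2) = ((3*(1/15))*(3 - 1*0))*(-5 + 0) = ((3 + 0)/5)*(-5) = ((⅕)*3)*(-5) = (⅗)*(-5) = -3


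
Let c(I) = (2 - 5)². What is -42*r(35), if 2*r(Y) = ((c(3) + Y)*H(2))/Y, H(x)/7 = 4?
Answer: -3696/5 ≈ -739.20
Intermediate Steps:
H(x) = 28 (H(x) = 7*4 = 28)
c(I) = 9 (c(I) = (-3)² = 9)
r(Y) = (252 + 28*Y)/(2*Y) (r(Y) = (((9 + Y)*28)/Y)/2 = ((252 + 28*Y)/Y)/2 = (252 + 28*Y)/(2*Y))
-42*r(35) = -42*(14 + 126/35) = -42*(14 + 126*(1/35)) = -42*(14 + 18/5) = -42*88/5 = -3696/5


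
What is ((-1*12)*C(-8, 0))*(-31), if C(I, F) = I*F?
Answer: 0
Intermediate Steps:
C(I, F) = F*I
((-1*12)*C(-8, 0))*(-31) = ((-1*12)*(0*(-8)))*(-31) = -12*0*(-31) = 0*(-31) = 0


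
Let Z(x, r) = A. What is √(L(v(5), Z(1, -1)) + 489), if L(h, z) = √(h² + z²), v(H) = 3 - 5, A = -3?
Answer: √(489 + √13) ≈ 22.195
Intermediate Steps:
Z(x, r) = -3
v(H) = -2
√(L(v(5), Z(1, -1)) + 489) = √(√((-2)² + (-3)²) + 489) = √(√(4 + 9) + 489) = √(√13 + 489) = √(489 + √13)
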